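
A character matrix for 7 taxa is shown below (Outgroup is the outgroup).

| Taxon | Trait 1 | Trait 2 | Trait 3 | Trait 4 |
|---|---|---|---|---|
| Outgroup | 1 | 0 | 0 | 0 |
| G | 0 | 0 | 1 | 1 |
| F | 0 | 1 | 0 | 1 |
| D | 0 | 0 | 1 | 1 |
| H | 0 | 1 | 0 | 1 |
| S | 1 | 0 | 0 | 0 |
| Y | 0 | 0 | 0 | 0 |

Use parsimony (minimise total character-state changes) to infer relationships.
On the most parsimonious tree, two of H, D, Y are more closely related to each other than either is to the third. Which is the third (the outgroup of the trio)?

Y

Character polarity is set by the outgroup: the derived state is whichever differs from the outgroup's state, so for Trait 1 the derived state is '0', and for the remaining characters it is '1'.
Only D, F, G, H, and Y show the derived state '0' for Trait 1, supporting them as a clade.
Trait 2 (derived state '1') is shared by F and H — a synapomorphy uniting that clade.
Only D and G show the derived state '1' for Trait 3, supporting them as a clade.
Only D, F, G, and H show the derived state '1' for Trait 4, supporting them as a clade.
Most parsimonious ingroup topology: ((((G,D),(F,H)),Y),S).
H and D share a more recent common ancestor with each other than either does with Y, so Y is the least closely related of the three.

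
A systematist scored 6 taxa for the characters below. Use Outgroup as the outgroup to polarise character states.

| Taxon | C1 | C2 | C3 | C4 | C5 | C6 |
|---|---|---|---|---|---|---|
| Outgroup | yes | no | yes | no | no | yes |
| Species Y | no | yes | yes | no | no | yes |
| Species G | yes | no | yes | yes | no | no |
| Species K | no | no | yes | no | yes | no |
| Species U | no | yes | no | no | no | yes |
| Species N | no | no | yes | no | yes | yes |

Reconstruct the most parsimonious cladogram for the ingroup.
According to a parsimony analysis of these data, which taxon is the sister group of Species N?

Species K

Character polarity is set by the outgroup: the derived state is whichever differs from the outgroup's state, so for C1, C3, C6 the derived state is 'no', and for the remaining characters it is 'yes'.
Only Species K, Species N, Species U, and Species Y show the derived state 'no' for C1, supporting them as a clade.
C2 (derived state 'yes') is shared by Species U and Species Y — a synapomorphy uniting that clade.
C3: derived state 'no' in Species U only — an autapomorphy, so it tells us nothing about relationships among taxa.
C4: derived state 'yes' in Species G only — an autapomorphy, so it tells us nothing about relationships among taxa.
C5: derived state 'yes' in Species K and Species N only — synapomorphy for {Species K, Species N}.
C6 groups Species G and Species K, which is incompatible with the clades supported by the remaining characters; treating it as convergent (homoplasy) costs fewer steps than any alternative tree.
Most parsimonious ingroup topology: (((Species Y,Species U),(Species K,Species N)),Species G).
Species N and Species K form a cherry on this tree, so they are sister taxa.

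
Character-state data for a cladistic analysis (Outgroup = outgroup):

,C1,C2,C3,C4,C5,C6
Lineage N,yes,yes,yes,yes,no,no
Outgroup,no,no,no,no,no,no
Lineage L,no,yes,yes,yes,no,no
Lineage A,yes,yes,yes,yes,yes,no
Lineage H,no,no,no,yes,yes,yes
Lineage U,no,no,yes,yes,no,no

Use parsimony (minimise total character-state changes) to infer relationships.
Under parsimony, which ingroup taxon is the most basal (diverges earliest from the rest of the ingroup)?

Lineage H

The outgroup has state 'no' for every character, so 'yes' is the derived state throughout.
Only Lineage A and Lineage N show the derived state 'yes' for C1, supporting them as a clade.
Only Lineage A, Lineage L, and Lineage N show the derived state 'yes' for C2, supporting them as a clade.
Only Lineage A, Lineage L, Lineage N, and Lineage U show the derived state 'yes' for C3, supporting them as a clade.
C4 (derived state 'yes') is shared by all ingroup taxa — unites the whole ingroup.
C5 groups Lineage A and Lineage H, which is incompatible with the clades supported by the remaining characters; treating it as convergent (homoplasy) costs fewer steps than any alternative tree.
C6 (derived state 'yes') is unique to Lineage H (autapomorphy; uninformative for grouping).
Most parsimonious ingroup topology: (Lineage H,(((Lineage N,Lineage A),Lineage L),Lineage U)).
Lineage H is sister to the clade containing all other ingroup taxa, so it is the earliest-diverging (most basal) ingroup lineage.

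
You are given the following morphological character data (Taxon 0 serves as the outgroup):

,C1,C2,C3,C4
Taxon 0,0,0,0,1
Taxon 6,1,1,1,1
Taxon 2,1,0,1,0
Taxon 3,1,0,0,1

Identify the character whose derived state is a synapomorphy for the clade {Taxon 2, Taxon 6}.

Character polarity is set by the outgroup: the derived state is whichever differs from the outgroup's state, so for C4 the derived state is '0', and for the remaining characters it is '1'.
C1 (derived state '1') is shared by all ingroup taxa — unites the whole ingroup.
C2 (derived state '1') is unique to Taxon 6 (autapomorphy; uninformative for grouping).
C3 (derived state '1') is shared by Taxon 2 and Taxon 6 — a synapomorphy uniting that clade.
C4: derived state '0' in Taxon 2 only — an autapomorphy, so it tells us nothing about relationships among taxa.
Most parsimonious ingroup topology: ((Taxon 6,Taxon 2),Taxon 3).
The clade {Taxon 2, Taxon 6} is supported by C3: its derived state '1' occurs in exactly those taxa and in no other taxon (including the outgroup).

C3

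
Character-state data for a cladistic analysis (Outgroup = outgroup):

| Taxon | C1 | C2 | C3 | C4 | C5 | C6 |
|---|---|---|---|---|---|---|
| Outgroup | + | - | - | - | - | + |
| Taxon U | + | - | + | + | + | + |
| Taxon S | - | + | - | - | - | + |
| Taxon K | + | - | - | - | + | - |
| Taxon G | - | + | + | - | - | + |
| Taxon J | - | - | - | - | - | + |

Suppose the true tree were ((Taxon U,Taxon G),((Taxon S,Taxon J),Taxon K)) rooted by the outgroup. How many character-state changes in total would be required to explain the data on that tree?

9

Map each character onto ((Taxon U,Taxon G),((Taxon S,Taxon J),Taxon K)) (rooted by Outgroup) and count the minimum state changes it requires (Fitch parsimony):
C1: 2; C2: 2; C3: 1; C4: 1; C5: 2; C6: 1.
Total tree length = 9.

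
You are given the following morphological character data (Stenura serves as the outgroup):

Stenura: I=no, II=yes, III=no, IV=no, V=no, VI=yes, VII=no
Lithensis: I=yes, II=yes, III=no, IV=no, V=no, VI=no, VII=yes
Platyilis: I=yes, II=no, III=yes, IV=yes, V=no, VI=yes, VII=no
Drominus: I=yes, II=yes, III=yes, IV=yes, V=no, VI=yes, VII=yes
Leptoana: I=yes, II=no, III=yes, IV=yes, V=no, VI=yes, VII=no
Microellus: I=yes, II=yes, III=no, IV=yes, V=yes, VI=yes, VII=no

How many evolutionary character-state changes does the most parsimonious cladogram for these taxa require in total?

Character polarity is set by the outgroup: the derived state is whichever differs from the outgroup's state, so for II, VI the derived state is 'no', and for the remaining characters it is 'yes'.
I (derived state 'yes') is shared by all ingroup taxa — unites the whole ingroup.
II: derived state 'no' in Leptoana and Platyilis only — synapomorphy for {Leptoana, Platyilis}.
Only Drominus, Leptoana, and Platyilis show the derived state 'yes' for III, supporting them as a clade.
IV (derived state 'yes') is shared by Drominus, Leptoana, Microellus, and Platyilis — a synapomorphy uniting that clade.
V (derived state 'yes') is unique to Microellus (autapomorphy; uninformative for grouping).
VI (derived state 'no') is unique to Lithensis (autapomorphy; uninformative for grouping).
VII groups Drominus and Lithensis, which is incompatible with the clades supported by the remaining characters; treating it as convergent (homoplasy) costs fewer steps than any alternative tree.
Most parsimonious ingroup topology: ((((Platyilis,Leptoana),Drominus),Microellus),Lithensis).
Changes per character on this tree: I: 1; II: 1; III: 1; IV: 1; V: 1; VI: 1; VII: 2.
Total = 8.

8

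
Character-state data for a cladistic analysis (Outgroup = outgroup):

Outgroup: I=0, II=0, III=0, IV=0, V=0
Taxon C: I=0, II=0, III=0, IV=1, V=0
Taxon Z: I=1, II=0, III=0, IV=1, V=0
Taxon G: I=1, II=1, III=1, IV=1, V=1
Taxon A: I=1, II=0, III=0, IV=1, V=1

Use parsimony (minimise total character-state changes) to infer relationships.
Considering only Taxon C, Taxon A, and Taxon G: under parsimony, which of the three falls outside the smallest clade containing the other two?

Taxon C

The outgroup has state '0' for every character, so '1' is the derived state throughout.
Only Taxon A, Taxon G, and Taxon Z show the derived state '1' for I, supporting them as a clade.
II (derived state '1') is unique to Taxon G (autapomorphy; uninformative for grouping).
III (derived state '1') is unique to Taxon G (autapomorphy; uninformative for grouping).
All ingroup taxa share the derived state '1' for IV; it defines the ingroup but does not resolve relationships within it.
Only Taxon A and Taxon G show the derived state '1' for V, supporting them as a clade.
Most parsimonious ingroup topology: (Taxon C,(Taxon Z,(Taxon G,Taxon A))).
Taxon A and Taxon G share a more recent common ancestor with each other than either does with Taxon C, so Taxon C is the least closely related of the three.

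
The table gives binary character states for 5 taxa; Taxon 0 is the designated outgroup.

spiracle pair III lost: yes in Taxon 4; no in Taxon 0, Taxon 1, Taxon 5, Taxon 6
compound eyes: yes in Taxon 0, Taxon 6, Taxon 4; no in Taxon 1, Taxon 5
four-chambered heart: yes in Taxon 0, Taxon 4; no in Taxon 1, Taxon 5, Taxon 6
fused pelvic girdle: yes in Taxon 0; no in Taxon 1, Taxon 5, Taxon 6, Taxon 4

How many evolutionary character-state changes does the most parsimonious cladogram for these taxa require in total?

4

Character polarity is set by the outgroup: the derived state is whichever differs from the outgroup's state, so for compound eyes, four-chambered heart, fused pelvic girdle the derived state is 'no', and for the remaining characters it is 'yes'.
spiracle pair III lost (derived state 'yes') is unique to Taxon 4 (autapomorphy; uninformative for grouping).
compound eyes (derived state 'no') is shared by Taxon 1 and Taxon 5 — a synapomorphy uniting that clade.
four-chambered heart (derived state 'no') is shared by Taxon 1, Taxon 5, and Taxon 6 — a synapomorphy uniting that clade.
fused pelvic girdle (derived state 'no') is shared by all ingroup taxa — unites the whole ingroup.
Most parsimonious ingroup topology: (((Taxon 1,Taxon 5),Taxon 6),Taxon 4).
Changes per character on this tree: spiracle pair III lost: 1; compound eyes: 1; four-chambered heart: 1; fused pelvic girdle: 1.
Total = 4.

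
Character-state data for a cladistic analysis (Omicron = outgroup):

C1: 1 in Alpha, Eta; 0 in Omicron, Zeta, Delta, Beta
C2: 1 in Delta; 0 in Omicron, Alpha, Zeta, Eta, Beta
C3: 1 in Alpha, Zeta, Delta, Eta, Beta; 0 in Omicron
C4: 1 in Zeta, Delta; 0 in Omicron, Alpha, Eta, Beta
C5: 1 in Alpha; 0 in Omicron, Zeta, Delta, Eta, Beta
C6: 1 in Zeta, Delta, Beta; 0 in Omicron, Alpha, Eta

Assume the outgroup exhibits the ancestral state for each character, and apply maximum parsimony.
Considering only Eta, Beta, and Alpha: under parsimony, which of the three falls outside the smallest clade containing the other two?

Beta

The outgroup has state '0' for every character, so '1' is the derived state throughout.
Only Alpha and Eta show the derived state '1' for C1, supporting them as a clade.
C2: derived state '1' in Delta only — an autapomorphy, so it tells us nothing about relationships among taxa.
All ingroup taxa share the derived state '1' for C3; it defines the ingroup but does not resolve relationships within it.
Only Delta and Zeta show the derived state '1' for C4, supporting them as a clade.
C5: derived state '1' in Alpha only — an autapomorphy, so it tells us nothing about relationships among taxa.
C6: derived state '1' in Beta, Delta, and Zeta only — synapomorphy for {Beta, Delta, Zeta}.
Most parsimonious ingroup topology: ((Alpha,Eta),((Zeta,Delta),Beta)).
Eta and Alpha share a more recent common ancestor with each other than either does with Beta, so Beta is the least closely related of the three.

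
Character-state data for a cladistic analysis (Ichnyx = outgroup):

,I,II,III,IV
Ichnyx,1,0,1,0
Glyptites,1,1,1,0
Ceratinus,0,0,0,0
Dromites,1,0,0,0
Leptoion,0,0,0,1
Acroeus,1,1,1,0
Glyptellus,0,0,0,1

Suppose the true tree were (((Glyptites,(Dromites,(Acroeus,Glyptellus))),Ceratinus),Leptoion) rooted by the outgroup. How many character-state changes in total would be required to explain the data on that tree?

Map each character onto (((Glyptites,(Dromites,(Acroeus,Glyptellus))),Ceratinus),Leptoion) (rooted by Ichnyx) and count the minimum state changes it requires (Fitch parsimony):
I: 3; II: 2; III: 3; IV: 2.
Total tree length = 10.

10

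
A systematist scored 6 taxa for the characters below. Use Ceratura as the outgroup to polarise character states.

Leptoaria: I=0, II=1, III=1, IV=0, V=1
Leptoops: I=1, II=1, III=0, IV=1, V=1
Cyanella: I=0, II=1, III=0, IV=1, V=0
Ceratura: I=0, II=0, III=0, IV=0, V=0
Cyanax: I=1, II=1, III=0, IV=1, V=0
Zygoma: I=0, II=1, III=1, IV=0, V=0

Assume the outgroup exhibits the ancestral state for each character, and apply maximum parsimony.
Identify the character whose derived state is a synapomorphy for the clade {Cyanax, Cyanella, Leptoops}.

IV

The outgroup has state '0' for every character, so '1' is the derived state throughout.
I: derived state '1' in Cyanax and Leptoops only — synapomorphy for {Cyanax, Leptoops}.
II (derived state '1') is shared by all ingroup taxa — unites the whole ingroup.
III (derived state '1') is shared by Leptoaria and Zygoma — a synapomorphy uniting that clade.
IV (derived state '1') is shared by Cyanax, Cyanella, and Leptoops — a synapomorphy uniting that clade.
V (state '1') occurs in Leptoaria and Leptoops but conflicts with the nesting implied by the other characters — most parsimoniously interpreted as homoplasy.
Most parsimonious ingroup topology: (((Cyanax,Leptoops),Cyanella),(Zygoma,Leptoaria)).
The clade {Cyanax, Cyanella, Leptoops} is supported by IV: its derived state '1' occurs in exactly those taxa and in no other taxon (including the outgroup).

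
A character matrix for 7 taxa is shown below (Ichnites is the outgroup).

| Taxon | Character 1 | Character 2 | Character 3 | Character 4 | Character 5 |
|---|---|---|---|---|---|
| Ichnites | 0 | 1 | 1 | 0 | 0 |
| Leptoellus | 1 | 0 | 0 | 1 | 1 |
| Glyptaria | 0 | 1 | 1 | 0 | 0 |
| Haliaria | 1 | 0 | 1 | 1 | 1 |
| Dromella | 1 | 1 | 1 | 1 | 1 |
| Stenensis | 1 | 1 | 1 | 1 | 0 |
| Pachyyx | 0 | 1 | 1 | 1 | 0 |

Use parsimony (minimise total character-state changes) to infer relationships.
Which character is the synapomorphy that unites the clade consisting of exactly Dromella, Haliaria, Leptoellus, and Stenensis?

Character polarity is set by the outgroup: the derived state is whichever differs from the outgroup's state, so for Character 2, Character 3 the derived state is '0', and for the remaining characters it is '1'.
Only Dromella, Haliaria, Leptoellus, and Stenensis show the derived state '1' for Character 1, supporting them as a clade.
Character 2: derived state '0' in Haliaria and Leptoellus only — synapomorphy for {Haliaria, Leptoellus}.
Character 3: derived state '0' in Leptoellus only — an autapomorphy, so it tells us nothing about relationships among taxa.
Character 4: derived state '1' in Dromella, Haliaria, Leptoellus, Pachyyx, and Stenensis only — synapomorphy for {Dromella, Haliaria, Leptoellus, Pachyyx, Stenensis}.
Only Dromella, Haliaria, and Leptoellus show the derived state '1' for Character 5, supporting them as a clade.
Most parsimonious ingroup topology: (((((Leptoellus,Haliaria),Dromella),Stenensis),Pachyyx),Glyptaria).
The clade {Dromella, Haliaria, Leptoellus, Stenensis} is supported by Character 1: its derived state '1' occurs in exactly those taxa and in no other taxon (including the outgroup).

Character 1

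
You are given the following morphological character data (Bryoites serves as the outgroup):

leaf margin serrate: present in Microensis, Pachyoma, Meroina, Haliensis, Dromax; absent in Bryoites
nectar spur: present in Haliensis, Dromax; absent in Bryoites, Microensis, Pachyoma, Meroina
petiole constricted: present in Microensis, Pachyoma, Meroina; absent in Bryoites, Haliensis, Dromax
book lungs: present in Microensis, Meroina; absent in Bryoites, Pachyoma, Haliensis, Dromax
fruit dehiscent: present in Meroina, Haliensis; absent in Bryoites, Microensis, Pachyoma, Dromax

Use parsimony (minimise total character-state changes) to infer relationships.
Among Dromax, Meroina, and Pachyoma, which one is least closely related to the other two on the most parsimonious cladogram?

Dromax

The outgroup has state 'absent' for every character, so 'present' is the derived state throughout.
leaf margin serrate (derived state 'present') is shared by all ingroup taxa — unites the whole ingroup.
nectar spur (derived state 'present') is shared by Dromax and Haliensis — a synapomorphy uniting that clade.
Only Meroina, Microensis, and Pachyoma show the derived state 'present' for petiole constricted, supporting them as a clade.
book lungs (derived state 'present') is shared by Meroina and Microensis — a synapomorphy uniting that clade.
fruit dehiscent groups Haliensis and Meroina, which is incompatible with the clades supported by the remaining characters; treating it as convergent (homoplasy) costs fewer steps than any alternative tree.
Most parsimonious ingroup topology: (((Microensis,Meroina),Pachyoma),(Haliensis,Dromax)).
Pachyoma and Meroina share a more recent common ancestor with each other than either does with Dromax, so Dromax is the least closely related of the three.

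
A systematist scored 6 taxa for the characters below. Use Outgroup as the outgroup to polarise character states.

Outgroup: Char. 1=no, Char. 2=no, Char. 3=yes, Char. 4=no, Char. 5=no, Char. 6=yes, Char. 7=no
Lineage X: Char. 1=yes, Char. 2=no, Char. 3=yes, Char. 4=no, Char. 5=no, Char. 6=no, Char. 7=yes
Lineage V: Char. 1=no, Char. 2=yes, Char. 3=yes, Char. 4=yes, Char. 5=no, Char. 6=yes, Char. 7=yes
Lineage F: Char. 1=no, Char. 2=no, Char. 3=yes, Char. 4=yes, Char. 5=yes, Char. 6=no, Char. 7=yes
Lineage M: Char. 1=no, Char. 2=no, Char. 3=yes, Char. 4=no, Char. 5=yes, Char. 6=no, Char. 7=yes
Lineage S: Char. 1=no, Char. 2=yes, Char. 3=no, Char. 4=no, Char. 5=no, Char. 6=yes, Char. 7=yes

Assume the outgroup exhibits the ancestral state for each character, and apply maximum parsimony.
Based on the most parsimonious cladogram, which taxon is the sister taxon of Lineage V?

Character polarity is set by the outgroup: the derived state is whichever differs from the outgroup's state, so for Char. 3, Char. 6 the derived state is 'no', and for the remaining characters it is 'yes'.
Char. 1 (derived state 'yes') is unique to Lineage X (autapomorphy; uninformative for grouping).
Only Lineage S and Lineage V show the derived state 'yes' for Char. 2, supporting them as a clade.
Char. 3: derived state 'no' in Lineage S only — an autapomorphy, so it tells us nothing about relationships among taxa.
Char. 4 (state 'yes') occurs in Lineage F and Lineage V but conflicts with the nesting implied by the other characters — most parsimoniously interpreted as homoplasy.
Char. 5: derived state 'yes' in Lineage F and Lineage M only — synapomorphy for {Lineage F, Lineage M}.
Only Lineage F, Lineage M, and Lineage X show the derived state 'no' for Char. 6, supporting them as a clade.
Char. 7 (derived state 'yes') is shared by all ingroup taxa — unites the whole ingroup.
Most parsimonious ingroup topology: ((Lineage X,(Lineage F,Lineage M)),(Lineage V,Lineage S)).
Lineage V and Lineage S form a cherry on this tree, so they are sister taxa.

Lineage S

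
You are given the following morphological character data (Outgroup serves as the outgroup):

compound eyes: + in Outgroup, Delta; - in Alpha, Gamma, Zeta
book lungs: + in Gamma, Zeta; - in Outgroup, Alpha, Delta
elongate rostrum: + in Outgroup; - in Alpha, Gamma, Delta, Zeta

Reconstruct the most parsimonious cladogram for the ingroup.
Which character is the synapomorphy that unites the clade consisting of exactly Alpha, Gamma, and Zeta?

Character polarity is set by the outgroup: the derived state is whichever differs from the outgroup's state, so for compound eyes, elongate rostrum the derived state is '-', and for the remaining characters it is '+'.
compound eyes: derived state '-' in Alpha, Gamma, and Zeta only — synapomorphy for {Alpha, Gamma, Zeta}.
book lungs (derived state '+') is shared by Gamma and Zeta — a synapomorphy uniting that clade.
elongate rostrum (derived state '-') is shared by all ingroup taxa — unites the whole ingroup.
Most parsimonious ingroup topology: ((Alpha,(Gamma,Zeta)),Delta).
The clade {Alpha, Gamma, Zeta} is supported by compound eyes: its derived state '-' occurs in exactly those taxa and in no other taxon (including the outgroup).

compound eyes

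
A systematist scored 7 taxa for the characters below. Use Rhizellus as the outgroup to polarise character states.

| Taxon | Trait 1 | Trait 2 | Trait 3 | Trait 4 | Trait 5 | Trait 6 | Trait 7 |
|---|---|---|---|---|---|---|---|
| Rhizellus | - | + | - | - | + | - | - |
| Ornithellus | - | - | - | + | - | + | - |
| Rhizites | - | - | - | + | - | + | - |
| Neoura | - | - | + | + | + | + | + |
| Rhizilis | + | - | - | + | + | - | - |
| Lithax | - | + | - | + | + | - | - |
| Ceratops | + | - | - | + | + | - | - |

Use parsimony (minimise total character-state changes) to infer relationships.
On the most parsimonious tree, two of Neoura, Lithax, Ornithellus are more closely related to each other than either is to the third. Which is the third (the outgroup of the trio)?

Lithax

Character polarity is set by the outgroup: the derived state is whichever differs from the outgroup's state, so for Trait 2, Trait 5 the derived state is '-', and for the remaining characters it is '+'.
Trait 1: derived state '+' in Ceratops and Rhizilis only — synapomorphy for {Ceratops, Rhizilis}.
Only Ceratops, Neoura, Ornithellus, Rhizilis, and Rhizites show the derived state '-' for Trait 2, supporting them as a clade.
Trait 3 (derived state '+') is unique to Neoura (autapomorphy; uninformative for grouping).
Trait 4 (derived state '+') is shared by all ingroup taxa — unites the whole ingroup.
Trait 5 (derived state '-') is shared by Ornithellus and Rhizites — a synapomorphy uniting that clade.
Only Neoura, Ornithellus, and Rhizites show the derived state '+' for Trait 6, supporting them as a clade.
Trait 7: derived state '+' in Neoura only — an autapomorphy, so it tells us nothing about relationships among taxa.
Most parsimonious ingroup topology: ((((Ornithellus,Rhizites),Neoura),(Rhizilis,Ceratops)),Lithax).
Ornithellus and Neoura share a more recent common ancestor with each other than either does with Lithax, so Lithax is the least closely related of the three.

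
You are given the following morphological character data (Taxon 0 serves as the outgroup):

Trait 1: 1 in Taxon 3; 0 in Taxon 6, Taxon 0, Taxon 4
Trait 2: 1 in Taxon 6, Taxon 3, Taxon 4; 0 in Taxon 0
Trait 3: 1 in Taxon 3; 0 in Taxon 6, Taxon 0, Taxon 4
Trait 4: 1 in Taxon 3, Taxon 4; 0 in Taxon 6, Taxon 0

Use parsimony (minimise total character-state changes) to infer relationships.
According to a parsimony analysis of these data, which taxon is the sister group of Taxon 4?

Taxon 3

The outgroup has state '0' for every character, so '1' is the derived state throughout.
Trait 1 (derived state '1') is unique to Taxon 3 (autapomorphy; uninformative for grouping).
All ingroup taxa share the derived state '1' for Trait 2; it defines the ingroup but does not resolve relationships within it.
Trait 3: derived state '1' in Taxon 3 only — an autapomorphy, so it tells us nothing about relationships among taxa.
Trait 4: derived state '1' in Taxon 3 and Taxon 4 only — synapomorphy for {Taxon 3, Taxon 4}.
Most parsimonious ingroup topology: ((Taxon 4,Taxon 3),Taxon 6).
Taxon 4 and Taxon 3 form a cherry on this tree, so they are sister taxa.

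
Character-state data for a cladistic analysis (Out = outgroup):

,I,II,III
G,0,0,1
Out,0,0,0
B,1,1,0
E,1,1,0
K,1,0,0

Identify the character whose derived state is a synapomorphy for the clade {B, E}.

The outgroup has state '0' for every character, so '1' is the derived state throughout.
I: derived state '1' in B, E, and K only — synapomorphy for {B, E, K}.
Only B and E show the derived state '1' for II, supporting them as a clade.
III (derived state '1') is unique to G (autapomorphy; uninformative for grouping).
Most parsimonious ingroup topology: (((E,B),K),G).
The clade {B, E} is supported by II: its derived state '1' occurs in exactly those taxa and in no other taxon (including the outgroup).

II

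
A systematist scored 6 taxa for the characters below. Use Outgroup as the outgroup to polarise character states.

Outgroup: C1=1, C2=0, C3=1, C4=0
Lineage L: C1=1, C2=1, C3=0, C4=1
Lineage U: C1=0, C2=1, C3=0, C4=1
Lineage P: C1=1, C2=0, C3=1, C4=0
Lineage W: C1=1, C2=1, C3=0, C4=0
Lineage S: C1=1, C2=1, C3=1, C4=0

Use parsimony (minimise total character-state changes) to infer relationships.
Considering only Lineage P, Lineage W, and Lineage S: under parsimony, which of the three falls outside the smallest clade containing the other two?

Character polarity is set by the outgroup: the derived state is whichever differs from the outgroup's state, so for C1, C3 the derived state is '0', and for the remaining characters it is '1'.
C1 (derived state '0') is unique to Lineage U (autapomorphy; uninformative for grouping).
C2 (derived state '1') is shared by Lineage L, Lineage S, Lineage U, and Lineage W — a synapomorphy uniting that clade.
Only Lineage L, Lineage U, and Lineage W show the derived state '0' for C3, supporting them as a clade.
C4 (derived state '1') is shared by Lineage L and Lineage U — a synapomorphy uniting that clade.
Most parsimonious ingroup topology: ((((Lineage L,Lineage U),Lineage W),Lineage S),Lineage P).
Lineage S and Lineage W share a more recent common ancestor with each other than either does with Lineage P, so Lineage P is the least closely related of the three.

Lineage P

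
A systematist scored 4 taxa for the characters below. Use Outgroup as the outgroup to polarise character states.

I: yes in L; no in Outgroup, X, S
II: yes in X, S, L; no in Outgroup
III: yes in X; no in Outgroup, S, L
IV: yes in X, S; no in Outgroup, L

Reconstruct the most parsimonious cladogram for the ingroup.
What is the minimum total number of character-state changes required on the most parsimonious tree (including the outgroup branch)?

4

The outgroup has state 'no' for every character, so 'yes' is the derived state throughout.
I: derived state 'yes' in L only — an autapomorphy, so it tells us nothing about relationships among taxa.
All ingroup taxa share the derived state 'yes' for II; it defines the ingroup but does not resolve relationships within it.
III: derived state 'yes' in X only — an autapomorphy, so it tells us nothing about relationships among taxa.
Only S and X show the derived state 'yes' for IV, supporting them as a clade.
Most parsimonious ingroup topology: ((X,S),L).
Changes per character on this tree: I: 1; II: 1; III: 1; IV: 1.
Total = 4.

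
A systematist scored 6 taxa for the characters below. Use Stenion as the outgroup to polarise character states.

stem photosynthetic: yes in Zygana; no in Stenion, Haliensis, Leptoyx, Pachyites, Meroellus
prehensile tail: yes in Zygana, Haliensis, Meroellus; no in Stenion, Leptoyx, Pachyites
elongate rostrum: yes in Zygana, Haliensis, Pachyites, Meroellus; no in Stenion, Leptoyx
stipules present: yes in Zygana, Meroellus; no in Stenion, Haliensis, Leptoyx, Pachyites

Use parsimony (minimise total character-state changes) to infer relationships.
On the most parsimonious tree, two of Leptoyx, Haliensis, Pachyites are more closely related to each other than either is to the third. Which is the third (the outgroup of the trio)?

Leptoyx

The outgroup has state 'no' for every character, so 'yes' is the derived state throughout.
stem photosynthetic: derived state 'yes' in Zygana only — an autapomorphy, so it tells us nothing about relationships among taxa.
Only Haliensis, Meroellus, and Zygana show the derived state 'yes' for prehensile tail, supporting them as a clade.
elongate rostrum: derived state 'yes' in Haliensis, Meroellus, Pachyites, and Zygana only — synapomorphy for {Haliensis, Meroellus, Pachyites, Zygana}.
stipules present: derived state 'yes' in Meroellus and Zygana only — synapomorphy for {Meroellus, Zygana}.
Most parsimonious ingroup topology: ((((Zygana,Meroellus),Haliensis),Pachyites),Leptoyx).
Haliensis and Pachyites share a more recent common ancestor with each other than either does with Leptoyx, so Leptoyx is the least closely related of the three.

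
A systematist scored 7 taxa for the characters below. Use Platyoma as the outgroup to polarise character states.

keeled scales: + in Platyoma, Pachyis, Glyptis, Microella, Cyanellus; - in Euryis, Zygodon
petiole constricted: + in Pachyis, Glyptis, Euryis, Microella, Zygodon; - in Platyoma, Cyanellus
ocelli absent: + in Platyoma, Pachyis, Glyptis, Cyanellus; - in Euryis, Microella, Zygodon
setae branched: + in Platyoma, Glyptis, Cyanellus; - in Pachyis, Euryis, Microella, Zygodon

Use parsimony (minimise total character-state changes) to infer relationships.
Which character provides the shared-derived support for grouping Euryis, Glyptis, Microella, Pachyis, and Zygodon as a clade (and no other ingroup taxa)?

Character polarity is set by the outgroup: the derived state is whichever differs from the outgroup's state, so for keeled scales, ocelli absent, setae branched the derived state is '-', and for the remaining characters it is '+'.
Only Euryis and Zygodon show the derived state '-' for keeled scales, supporting them as a clade.
petiole constricted (derived state '+') is shared by Euryis, Glyptis, Microella, Pachyis, and Zygodon — a synapomorphy uniting that clade.
Only Euryis, Microella, and Zygodon show the derived state '-' for ocelli absent, supporting them as a clade.
Only Euryis, Microella, Pachyis, and Zygodon show the derived state '-' for setae branched, supporting them as a clade.
Most parsimonious ingroup topology: (((Pachyis,((Euryis,Zygodon),Microella)),Glyptis),Cyanellus).
The clade {Euryis, Glyptis, Microella, Pachyis, Zygodon} is supported by petiole constricted: its derived state '+' occurs in exactly those taxa and in no other taxon (including the outgroup).

petiole constricted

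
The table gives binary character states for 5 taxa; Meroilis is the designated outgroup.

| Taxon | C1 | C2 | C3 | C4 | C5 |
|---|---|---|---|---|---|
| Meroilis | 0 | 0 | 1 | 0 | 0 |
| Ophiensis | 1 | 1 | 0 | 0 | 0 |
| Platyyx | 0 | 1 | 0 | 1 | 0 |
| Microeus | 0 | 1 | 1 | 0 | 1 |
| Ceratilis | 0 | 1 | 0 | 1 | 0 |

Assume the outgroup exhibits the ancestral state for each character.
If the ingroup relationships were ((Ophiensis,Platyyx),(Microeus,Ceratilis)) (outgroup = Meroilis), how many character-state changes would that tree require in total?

7

Map each character onto ((Ophiensis,Platyyx),(Microeus,Ceratilis)) (rooted by Meroilis) and count the minimum state changes it requires (Fitch parsimony):
C1: 1; C2: 1; C3: 2; C4: 2; C5: 1.
Total tree length = 7.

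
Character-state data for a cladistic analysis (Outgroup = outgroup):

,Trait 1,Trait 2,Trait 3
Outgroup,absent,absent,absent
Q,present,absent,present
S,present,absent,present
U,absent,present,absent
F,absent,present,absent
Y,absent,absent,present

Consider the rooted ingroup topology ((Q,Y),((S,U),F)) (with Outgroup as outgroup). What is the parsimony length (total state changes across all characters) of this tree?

Map each character onto ((Q,Y),((S,U),F)) (rooted by Outgroup) and count the minimum state changes it requires (Fitch parsimony):
Trait 1: 2; Trait 2: 2; Trait 3: 2.
Total tree length = 6.

6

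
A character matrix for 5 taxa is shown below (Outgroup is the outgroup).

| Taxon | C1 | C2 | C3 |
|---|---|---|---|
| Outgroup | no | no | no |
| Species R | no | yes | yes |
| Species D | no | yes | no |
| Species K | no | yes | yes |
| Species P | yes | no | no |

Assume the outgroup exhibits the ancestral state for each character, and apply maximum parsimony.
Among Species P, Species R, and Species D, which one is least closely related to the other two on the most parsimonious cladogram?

Species P

The outgroup has state 'no' for every character, so 'yes' is the derived state throughout.
C1: derived state 'yes' in Species P only — an autapomorphy, so it tells us nothing about relationships among taxa.
C2 (derived state 'yes') is shared by Species D, Species K, and Species R — a synapomorphy uniting that clade.
C3 (derived state 'yes') is shared by Species K and Species R — a synapomorphy uniting that clade.
Most parsimonious ingroup topology: (((Species R,Species K),Species D),Species P).
Species D and Species R share a more recent common ancestor with each other than either does with Species P, so Species P is the least closely related of the three.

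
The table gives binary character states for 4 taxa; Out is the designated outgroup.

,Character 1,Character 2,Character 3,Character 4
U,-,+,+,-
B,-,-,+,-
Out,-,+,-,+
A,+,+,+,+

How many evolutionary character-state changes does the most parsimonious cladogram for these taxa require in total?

4

Character polarity is set by the outgroup: the derived state is whichever differs from the outgroup's state, so for Character 2, Character 4 the derived state is '-', and for the remaining characters it is '+'.
Character 1: derived state '+' in A only — an autapomorphy, so it tells us nothing about relationships among taxa.
Character 2: derived state '-' in B only — an autapomorphy, so it tells us nothing about relationships among taxa.
Character 3 (derived state '+') is shared by all ingroup taxa — unites the whole ingroup.
Character 4: derived state '-' in B and U only — synapomorphy for {B, U}.
Most parsimonious ingroup topology: ((U,B),A).
Changes per character on this tree: Character 1: 1; Character 2: 1; Character 3: 1; Character 4: 1.
Total = 4.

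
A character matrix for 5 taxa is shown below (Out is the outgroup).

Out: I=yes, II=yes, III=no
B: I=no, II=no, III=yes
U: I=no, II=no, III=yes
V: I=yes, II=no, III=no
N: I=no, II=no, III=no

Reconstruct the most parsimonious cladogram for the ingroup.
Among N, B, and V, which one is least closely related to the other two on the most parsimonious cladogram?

Character polarity is set by the outgroup: the derived state is whichever differs from the outgroup's state, so for I, II the derived state is 'no', and for the remaining characters it is 'yes'.
Only B, N, and U show the derived state 'no' for I, supporting them as a clade.
II (derived state 'no') is shared by all ingroup taxa — unites the whole ingroup.
III (derived state 'yes') is shared by B and U — a synapomorphy uniting that clade.
Most parsimonious ingroup topology: (((B,U),N),V).
B and N share a more recent common ancestor with each other than either does with V, so V is the least closely related of the three.

V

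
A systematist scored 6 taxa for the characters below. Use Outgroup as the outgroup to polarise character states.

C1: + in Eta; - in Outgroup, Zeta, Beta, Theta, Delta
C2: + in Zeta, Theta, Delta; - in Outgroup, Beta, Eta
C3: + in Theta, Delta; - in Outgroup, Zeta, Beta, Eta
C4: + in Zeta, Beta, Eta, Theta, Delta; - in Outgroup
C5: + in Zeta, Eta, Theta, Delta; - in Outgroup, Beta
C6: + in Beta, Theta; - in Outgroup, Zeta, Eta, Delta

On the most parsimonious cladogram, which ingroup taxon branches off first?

Beta

The outgroup has state '-' for every character, so '+' is the derived state throughout.
C1: derived state '+' in Eta only — an autapomorphy, so it tells us nothing about relationships among taxa.
C2: derived state '+' in Delta, Theta, and Zeta only — synapomorphy for {Delta, Theta, Zeta}.
Only Delta and Theta show the derived state '+' for C3, supporting them as a clade.
All ingroup taxa share the derived state '+' for C4; it defines the ingroup but does not resolve relationships within it.
C5 (derived state '+') is shared by Delta, Eta, Theta, and Zeta — a synapomorphy uniting that clade.
C6 groups Beta and Theta, which is incompatible with the clades supported by the remaining characters; treating it as convergent (homoplasy) costs fewer steps than any alternative tree.
Most parsimonious ingroup topology: (((Zeta,(Theta,Delta)),Eta),Beta).
Beta is sister to the clade containing all other ingroup taxa, so it is the earliest-diverging (most basal) ingroup lineage.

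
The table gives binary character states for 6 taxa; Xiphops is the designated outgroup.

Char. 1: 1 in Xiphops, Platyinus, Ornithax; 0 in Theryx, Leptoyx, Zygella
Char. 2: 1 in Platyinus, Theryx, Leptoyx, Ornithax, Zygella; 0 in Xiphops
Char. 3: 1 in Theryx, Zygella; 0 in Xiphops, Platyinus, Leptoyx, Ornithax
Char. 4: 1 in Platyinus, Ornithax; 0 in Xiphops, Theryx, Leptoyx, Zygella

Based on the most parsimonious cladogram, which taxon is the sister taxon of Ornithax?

Platyinus

Character polarity is set by the outgroup: the derived state is whichever differs from the outgroup's state, so for Char. 1 the derived state is '0', and for the remaining characters it is '1'.
Only Leptoyx, Theryx, and Zygella show the derived state '0' for Char. 1, supporting them as a clade.
Char. 2 (derived state '1') is shared by all ingroup taxa — unites the whole ingroup.
Char. 3 (derived state '1') is shared by Theryx and Zygella — a synapomorphy uniting that clade.
Char. 4: derived state '1' in Ornithax and Platyinus only — synapomorphy for {Ornithax, Platyinus}.
Most parsimonious ingroup topology: ((Platyinus,Ornithax),((Theryx,Zygella),Leptoyx)).
Ornithax and Platyinus form a cherry on this tree, so they are sister taxa.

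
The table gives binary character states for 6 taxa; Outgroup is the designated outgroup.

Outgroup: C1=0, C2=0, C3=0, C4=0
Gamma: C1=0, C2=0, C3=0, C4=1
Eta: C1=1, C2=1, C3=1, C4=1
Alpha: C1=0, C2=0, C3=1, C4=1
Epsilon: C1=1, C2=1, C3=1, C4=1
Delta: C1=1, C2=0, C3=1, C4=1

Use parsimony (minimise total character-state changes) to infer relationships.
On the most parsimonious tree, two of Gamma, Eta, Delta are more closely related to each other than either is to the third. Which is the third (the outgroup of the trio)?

The outgroup has state '0' for every character, so '1' is the derived state throughout.
Only Delta, Epsilon, and Eta show the derived state '1' for C1, supporting them as a clade.
C2 (derived state '1') is shared by Epsilon and Eta — a synapomorphy uniting that clade.
C3: derived state '1' in Alpha, Delta, Epsilon, and Eta only — synapomorphy for {Alpha, Delta, Epsilon, Eta}.
All ingroup taxa share the derived state '1' for C4; it defines the ingroup but does not resolve relationships within it.
Most parsimonious ingroup topology: (Gamma,(((Eta,Epsilon),Delta),Alpha)).
Delta and Eta share a more recent common ancestor with each other than either does with Gamma, so Gamma is the least closely related of the three.

Gamma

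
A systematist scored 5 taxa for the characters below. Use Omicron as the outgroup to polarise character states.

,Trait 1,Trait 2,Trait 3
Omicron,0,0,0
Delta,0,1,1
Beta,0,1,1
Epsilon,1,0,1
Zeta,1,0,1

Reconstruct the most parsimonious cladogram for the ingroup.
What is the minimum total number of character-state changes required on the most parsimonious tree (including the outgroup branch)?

The outgroup has state '0' for every character, so '1' is the derived state throughout.
Only Epsilon and Zeta show the derived state '1' for Trait 1, supporting them as a clade.
Trait 2: derived state '1' in Beta and Delta only — synapomorphy for {Beta, Delta}.
All ingroup taxa share the derived state '1' for Trait 3; it defines the ingroup but does not resolve relationships within it.
Most parsimonious ingroup topology: ((Delta,Beta),(Epsilon,Zeta)).
Changes per character on this tree: Trait 1: 1; Trait 2: 1; Trait 3: 1.
Total = 3.

3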